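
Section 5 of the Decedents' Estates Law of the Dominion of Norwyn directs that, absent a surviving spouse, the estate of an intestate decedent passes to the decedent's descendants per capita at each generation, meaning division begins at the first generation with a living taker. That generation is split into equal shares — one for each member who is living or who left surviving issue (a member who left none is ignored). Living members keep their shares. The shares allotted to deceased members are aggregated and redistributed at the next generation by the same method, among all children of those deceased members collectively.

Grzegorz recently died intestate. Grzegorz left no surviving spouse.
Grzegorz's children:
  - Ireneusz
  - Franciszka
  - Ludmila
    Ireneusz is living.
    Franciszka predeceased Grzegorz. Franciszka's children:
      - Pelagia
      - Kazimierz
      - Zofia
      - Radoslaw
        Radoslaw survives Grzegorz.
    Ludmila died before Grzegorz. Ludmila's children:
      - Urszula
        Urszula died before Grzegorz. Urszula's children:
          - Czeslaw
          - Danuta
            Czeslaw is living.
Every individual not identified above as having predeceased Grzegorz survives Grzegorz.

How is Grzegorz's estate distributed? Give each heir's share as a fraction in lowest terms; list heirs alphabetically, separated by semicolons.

There is no surviving spouse, so the entire estate passes to Grzegorz's descendants per capita at each generation.
At generation 1 (Ireneusz, Franciszka, Ludmila) there are 3 shares of (1)/3 = 1/3 each.
Living: Ireneusz — each takes 1/3.
Deceased: Franciszka and Ludmila. Their combined 2/3 is pooled and carried to generation 2.
At generation 2 (Pelagia, Kazimierz, Zofia, Radoslaw, Urszula) there are 5 shares of (2/3)/5 = 2/15 each.
Living: Pelagia, Kazimierz, Zofia, and Radoslaw — each takes 2/15.
Deceased: Urszula. That 2/15 share is carried to generation 3.
At generation 3 (Czeslaw, Danuta) there are 2 shares of (2/15)/2 = 1/15 each.
Living: Czeslaw and Danuta — each takes 1/15.

Czeslaw 1/15; Danuta 1/15; Ireneusz 1/3; Kazimierz 2/15; Pelagia 2/15; Radoslaw 2/15; Zofia 2/15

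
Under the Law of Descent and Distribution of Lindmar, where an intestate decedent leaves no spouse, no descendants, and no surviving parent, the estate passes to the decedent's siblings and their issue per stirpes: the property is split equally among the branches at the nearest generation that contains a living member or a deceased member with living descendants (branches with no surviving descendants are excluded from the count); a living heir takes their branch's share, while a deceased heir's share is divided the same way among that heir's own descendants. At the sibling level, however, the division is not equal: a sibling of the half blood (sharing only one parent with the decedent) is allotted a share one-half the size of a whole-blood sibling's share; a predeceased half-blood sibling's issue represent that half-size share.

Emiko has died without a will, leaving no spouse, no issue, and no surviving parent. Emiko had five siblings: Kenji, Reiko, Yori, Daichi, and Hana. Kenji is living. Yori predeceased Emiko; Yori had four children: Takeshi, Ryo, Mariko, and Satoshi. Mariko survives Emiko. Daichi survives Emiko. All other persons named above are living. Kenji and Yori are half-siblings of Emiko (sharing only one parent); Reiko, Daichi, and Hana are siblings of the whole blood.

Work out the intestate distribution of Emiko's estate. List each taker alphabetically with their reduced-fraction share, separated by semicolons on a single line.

Daichi 1/4; Hana 1/4; Kenji 1/8; Mariko 1/32; Reiko 1/4; Ryo 1/32; Satoshi 1/32; Takeshi 1/32

No spouse, descendants, or parent survives, so the estate passes to Emiko's siblings per stirpes.
Half-blood siblings count for one-half the weight of whole-blood siblings at the initial division.
Dividing 1 in proportion to weights (total weight 4): Kenji (weight 1/2) → 1/8; Reiko (weight 1) → 1/4; Yori (weight 1/2) → 1/8; Daichi (weight 1) → 1/4; Hana (weight 1) → 1/4.
Kenji is living and takes 1/8.
Reiko is living and takes 1/4.
Yori predeceased; the 1/8 allotted to Yori's branch passes to Yori's issue by representation.
The 1/8 is divided into 4 equal shares of 1/32 among Takeshi, Ryo, Mariko, Satoshi.
Takeshi is living and takes 1/32.
Ryo is living and takes 1/32.
Mariko is living and takes 1/32.
Satoshi is living and takes 1/32.
Daichi is living and takes 1/4.
Hana is living and takes 1/4.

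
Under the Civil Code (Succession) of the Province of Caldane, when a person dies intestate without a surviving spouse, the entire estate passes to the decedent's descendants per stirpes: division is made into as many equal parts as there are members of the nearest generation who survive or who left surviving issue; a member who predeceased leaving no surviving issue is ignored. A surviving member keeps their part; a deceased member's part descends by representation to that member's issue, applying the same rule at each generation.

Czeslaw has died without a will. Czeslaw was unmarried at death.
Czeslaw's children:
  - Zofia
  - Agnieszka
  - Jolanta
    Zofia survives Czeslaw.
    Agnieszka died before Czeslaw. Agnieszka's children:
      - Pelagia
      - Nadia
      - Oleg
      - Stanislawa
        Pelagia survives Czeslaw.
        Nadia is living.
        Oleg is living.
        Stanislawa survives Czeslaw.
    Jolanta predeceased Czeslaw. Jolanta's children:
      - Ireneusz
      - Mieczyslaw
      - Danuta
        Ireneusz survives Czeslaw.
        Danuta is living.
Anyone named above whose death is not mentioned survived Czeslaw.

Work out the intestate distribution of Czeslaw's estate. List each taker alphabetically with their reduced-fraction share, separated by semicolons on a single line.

Danuta 1/9; Ireneusz 1/9; Mieczyslaw 1/9; Nadia 1/12; Oleg 1/12; Pelagia 1/12; Stanislawa 1/12; Zofia 1/3

There is no surviving spouse, so the entire estate passes to Czeslaw's descendants per stirpes.
The estate is divided into 3 equal shares of 1/3 among Zofia, Agnieszka, Jolanta.
Zofia is living and takes 1/3.
Agnieszka predeceased; the 1/3 allotted to Agnieszka's branch passes to Agnieszka's issue by representation.
The 1/3 is divided into 4 equal shares of 1/12 among Pelagia, Nadia, Oleg, Stanislawa.
Pelagia is living and takes 1/12.
Nadia is living and takes 1/12.
Oleg is living and takes 1/12.
Stanislawa is living and takes 1/12.
Jolanta predeceased; the 1/3 allotted to Jolanta's branch passes to Jolanta's issue by representation.
The 1/3 is divided into 3 equal shares of 1/9 among Ireneusz, Mieczyslaw, Danuta.
Ireneusz is living and takes 1/9.
Mieczyslaw is living and takes 1/9.
Danuta is living and takes 1/9.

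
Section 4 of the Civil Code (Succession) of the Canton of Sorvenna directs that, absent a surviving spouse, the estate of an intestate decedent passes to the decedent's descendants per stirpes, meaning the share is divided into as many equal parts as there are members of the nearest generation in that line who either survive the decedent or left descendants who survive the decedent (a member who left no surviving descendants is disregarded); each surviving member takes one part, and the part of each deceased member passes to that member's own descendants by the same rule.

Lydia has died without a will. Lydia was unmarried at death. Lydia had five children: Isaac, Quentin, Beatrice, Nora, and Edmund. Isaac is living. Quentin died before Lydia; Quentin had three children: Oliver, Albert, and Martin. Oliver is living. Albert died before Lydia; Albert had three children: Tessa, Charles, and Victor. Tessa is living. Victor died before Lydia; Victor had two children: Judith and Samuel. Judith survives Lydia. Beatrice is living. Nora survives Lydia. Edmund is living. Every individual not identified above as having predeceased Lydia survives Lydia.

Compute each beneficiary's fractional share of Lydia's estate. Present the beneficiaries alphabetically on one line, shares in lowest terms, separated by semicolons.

There is no surviving spouse, so the entire estate passes to Lydia's descendants per stirpes.
The estate is divided into 5 equal shares of 1/5 among Isaac, Quentin, Beatrice, Nora, Edmund.
Isaac is living and takes 1/5.
Quentin predeceased; the 1/5 allotted to Quentin's branch passes to Quentin's issue by representation.
The 1/5 is divided into 3 equal shares of 1/15 among Oliver, Albert, Martin.
Oliver is living and takes 1/15.
Albert predeceased; the 1/15 allotted to Albert's branch passes to Albert's issue by representation.
The 1/15 is divided into 3 equal shares of 1/45 among Tessa, Charles, Victor.
Tessa is living and takes 1/45.
Charles is living and takes 1/45.
Victor predeceased; the 1/45 allotted to Victor's branch passes to Victor's issue by representation.
The 1/45 is divided into 2 equal shares of 1/90 among Judith, Samuel.
Judith is living and takes 1/90.
Samuel is living and takes 1/90.
Martin is living and takes 1/15.
Beatrice is living and takes 1/5.
Nora is living and takes 1/5.
Edmund is living and takes 1/5.

Beatrice 1/5; Charles 1/45; Edmund 1/5; Isaac 1/5; Judith 1/90; Martin 1/15; Nora 1/5; Oliver 1/15; Samuel 1/90; Tessa 1/45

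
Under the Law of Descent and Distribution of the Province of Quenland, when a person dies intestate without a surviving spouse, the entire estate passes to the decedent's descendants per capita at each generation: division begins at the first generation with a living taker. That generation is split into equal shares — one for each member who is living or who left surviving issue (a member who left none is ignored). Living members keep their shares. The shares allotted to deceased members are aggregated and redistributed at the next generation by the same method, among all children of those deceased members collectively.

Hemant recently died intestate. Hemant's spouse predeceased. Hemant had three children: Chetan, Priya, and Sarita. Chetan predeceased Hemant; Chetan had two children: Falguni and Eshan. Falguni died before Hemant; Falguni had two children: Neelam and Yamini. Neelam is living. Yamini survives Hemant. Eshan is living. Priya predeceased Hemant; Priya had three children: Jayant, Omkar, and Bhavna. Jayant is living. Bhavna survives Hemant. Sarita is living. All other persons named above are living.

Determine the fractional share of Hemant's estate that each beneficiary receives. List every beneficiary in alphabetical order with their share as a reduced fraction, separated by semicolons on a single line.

Bhavna 2/15; Eshan 2/15; Jayant 2/15; Neelam 1/15; Omkar 2/15; Sarita 1/3; Yamini 1/15

There is no surviving spouse, so the entire estate passes to Hemant's descendants per capita at each generation.
At generation 1 (Chetan, Priya, Sarita) there are 3 shares of (1)/3 = 1/3 each.
Living: Sarita — each takes 1/3.
Deceased: Chetan and Priya. Their combined 2/3 is pooled and carried to generation 2.
At generation 2 (Falguni, Eshan, Jayant, Omkar, Bhavna) there are 5 shares of (2/3)/5 = 2/15 each.
Living: Eshan, Jayant, Omkar, and Bhavna — each takes 2/15.
Deceased: Falguni. That 2/15 share is carried to generation 3.
At generation 3 (Neelam, Yamini) there are 2 shares of (2/15)/2 = 1/15 each.
Living: Neelam and Yamini — each takes 1/15.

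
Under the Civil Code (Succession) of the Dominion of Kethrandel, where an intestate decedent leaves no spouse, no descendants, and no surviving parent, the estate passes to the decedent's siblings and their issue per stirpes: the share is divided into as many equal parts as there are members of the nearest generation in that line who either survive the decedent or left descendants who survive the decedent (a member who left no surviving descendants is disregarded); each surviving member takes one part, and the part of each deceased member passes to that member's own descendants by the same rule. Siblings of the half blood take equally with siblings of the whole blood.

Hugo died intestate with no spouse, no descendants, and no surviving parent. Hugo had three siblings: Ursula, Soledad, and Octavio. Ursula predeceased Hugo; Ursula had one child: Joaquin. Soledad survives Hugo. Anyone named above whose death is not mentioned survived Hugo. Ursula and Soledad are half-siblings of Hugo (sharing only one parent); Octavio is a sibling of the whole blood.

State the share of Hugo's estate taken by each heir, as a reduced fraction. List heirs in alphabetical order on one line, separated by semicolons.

Joaquin 1/3; Octavio 1/3; Soledad 1/3

No spouse, descendants, or parent survives, so the estate passes to Hugo's siblings per stirpes.
Half-blood and whole-blood siblings take equally under the stated rule.
The estate is divided into 3 equal shares of 1/3 among Ursula, Soledad, Octavio.
Ursula predeceased; the 1/3 allotted to Ursula's branch passes to Ursula's issue by representation.
Joaquin is the sole taker at this level and receives the full 1/3.
Soledad is living and takes 1/3.
Octavio is living and takes 1/3.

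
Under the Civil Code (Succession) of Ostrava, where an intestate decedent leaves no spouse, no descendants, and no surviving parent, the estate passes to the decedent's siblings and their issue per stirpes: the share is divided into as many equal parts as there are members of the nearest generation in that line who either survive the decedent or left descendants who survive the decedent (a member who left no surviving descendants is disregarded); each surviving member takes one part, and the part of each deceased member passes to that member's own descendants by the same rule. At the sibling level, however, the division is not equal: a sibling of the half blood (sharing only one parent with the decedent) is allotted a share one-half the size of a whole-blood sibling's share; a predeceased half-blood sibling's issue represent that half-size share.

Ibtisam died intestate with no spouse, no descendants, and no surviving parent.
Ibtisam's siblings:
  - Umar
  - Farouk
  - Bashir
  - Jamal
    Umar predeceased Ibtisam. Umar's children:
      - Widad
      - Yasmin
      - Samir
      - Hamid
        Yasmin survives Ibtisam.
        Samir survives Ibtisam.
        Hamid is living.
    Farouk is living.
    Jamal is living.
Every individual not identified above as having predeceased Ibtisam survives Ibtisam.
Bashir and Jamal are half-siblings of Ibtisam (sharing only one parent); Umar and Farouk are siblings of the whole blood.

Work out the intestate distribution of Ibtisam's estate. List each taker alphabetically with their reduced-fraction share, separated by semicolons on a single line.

Bashir 1/6; Farouk 1/3; Hamid 1/12; Jamal 1/6; Samir 1/12; Widad 1/12; Yasmin 1/12

No spouse, descendants, or parent survives, so the estate passes to Ibtisam's siblings per stirpes.
Half-blood siblings count for one-half the weight of whole-blood siblings at the initial division.
Dividing 1 in proportion to weights (total weight 3): Umar (weight 1) → 1/3; Farouk (weight 1) → 1/3; Bashir (weight 1/2) → 1/6; Jamal (weight 1/2) → 1/6.
Umar predeceased; the 1/3 allotted to Umar's branch passes to Umar's issue by representation.
The 1/3 is divided into 4 equal shares of 1/12 among Widad, Yasmin, Samir, Hamid.
Widad is living and takes 1/12.
Yasmin is living and takes 1/12.
Samir is living and takes 1/12.
Hamid is living and takes 1/12.
Farouk is living and takes 1/3.
Bashir is living and takes 1/6.
Jamal is living and takes 1/6.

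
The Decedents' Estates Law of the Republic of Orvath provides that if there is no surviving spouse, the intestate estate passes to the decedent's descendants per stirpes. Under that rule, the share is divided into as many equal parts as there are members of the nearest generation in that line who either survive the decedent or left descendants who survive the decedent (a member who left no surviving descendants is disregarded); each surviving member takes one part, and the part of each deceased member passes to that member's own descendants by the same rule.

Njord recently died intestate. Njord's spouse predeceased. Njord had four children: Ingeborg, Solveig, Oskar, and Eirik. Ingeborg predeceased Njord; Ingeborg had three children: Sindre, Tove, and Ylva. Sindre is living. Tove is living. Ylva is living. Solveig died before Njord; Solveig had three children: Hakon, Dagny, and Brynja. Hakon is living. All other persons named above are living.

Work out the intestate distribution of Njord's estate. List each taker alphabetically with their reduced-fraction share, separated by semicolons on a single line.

Brynja 1/12; Dagny 1/12; Eirik 1/4; Hakon 1/12; Oskar 1/4; Sindre 1/12; Tove 1/12; Ylva 1/12

There is no surviving spouse, so the entire estate passes to Njord's descendants per stirpes.
The estate is divided into 4 equal shares of 1/4 among Ingeborg, Solveig, Oskar, Eirik.
Ingeborg predeceased; the 1/4 allotted to Ingeborg's branch passes to Ingeborg's issue by representation.
The 1/4 is divided into 3 equal shares of 1/12 among Sindre, Tove, Ylva.
Sindre is living and takes 1/12.
Tove is living and takes 1/12.
Ylva is living and takes 1/12.
Solveig predeceased; the 1/4 allotted to Solveig's branch passes to Solveig's issue by representation.
The 1/4 is divided into 3 equal shares of 1/12 among Hakon, Dagny, Brynja.
Hakon is living and takes 1/12.
Dagny is living and takes 1/12.
Brynja is living and takes 1/12.
Oskar is living and takes 1/4.
Eirik is living and takes 1/4.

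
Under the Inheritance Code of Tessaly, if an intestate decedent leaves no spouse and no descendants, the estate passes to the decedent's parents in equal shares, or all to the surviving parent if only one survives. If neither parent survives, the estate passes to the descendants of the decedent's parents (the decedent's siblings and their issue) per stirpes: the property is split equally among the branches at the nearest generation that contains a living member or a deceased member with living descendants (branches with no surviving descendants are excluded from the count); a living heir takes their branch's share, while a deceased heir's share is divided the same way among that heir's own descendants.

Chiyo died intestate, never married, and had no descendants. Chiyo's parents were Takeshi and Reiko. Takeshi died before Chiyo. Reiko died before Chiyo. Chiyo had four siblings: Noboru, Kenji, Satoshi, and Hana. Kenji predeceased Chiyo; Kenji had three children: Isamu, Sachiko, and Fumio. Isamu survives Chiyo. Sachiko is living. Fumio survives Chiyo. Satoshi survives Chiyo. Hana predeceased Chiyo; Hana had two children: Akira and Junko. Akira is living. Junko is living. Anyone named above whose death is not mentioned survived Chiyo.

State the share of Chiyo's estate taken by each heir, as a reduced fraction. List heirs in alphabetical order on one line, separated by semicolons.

Akira 1/8; Fumio 1/12; Isamu 1/12; Junko 1/8; Noboru 1/4; Sachiko 1/12; Satoshi 1/4

Neither parent survives and there are no descendants, so the estate passes to Chiyo's siblings and their issue per stirpes.
The estate is divided into 4 equal shares of 1/4 among Noboru, Kenji, Satoshi, Hana.
Noboru is living and takes 1/4.
Kenji predeceased; the 1/4 allotted to Kenji's branch passes to Kenji's issue by representation.
The 1/4 is divided into 3 equal shares of 1/12 among Isamu, Sachiko, Fumio.
Isamu is living and takes 1/12.
Sachiko is living and takes 1/12.
Fumio is living and takes 1/12.
Satoshi is living and takes 1/4.
Hana predeceased; the 1/4 allotted to Hana's branch passes to Hana's issue by representation.
The 1/4 is divided into 2 equal shares of 1/8 among Akira, Junko.
Akira is living and takes 1/8.
Junko is living and takes 1/8.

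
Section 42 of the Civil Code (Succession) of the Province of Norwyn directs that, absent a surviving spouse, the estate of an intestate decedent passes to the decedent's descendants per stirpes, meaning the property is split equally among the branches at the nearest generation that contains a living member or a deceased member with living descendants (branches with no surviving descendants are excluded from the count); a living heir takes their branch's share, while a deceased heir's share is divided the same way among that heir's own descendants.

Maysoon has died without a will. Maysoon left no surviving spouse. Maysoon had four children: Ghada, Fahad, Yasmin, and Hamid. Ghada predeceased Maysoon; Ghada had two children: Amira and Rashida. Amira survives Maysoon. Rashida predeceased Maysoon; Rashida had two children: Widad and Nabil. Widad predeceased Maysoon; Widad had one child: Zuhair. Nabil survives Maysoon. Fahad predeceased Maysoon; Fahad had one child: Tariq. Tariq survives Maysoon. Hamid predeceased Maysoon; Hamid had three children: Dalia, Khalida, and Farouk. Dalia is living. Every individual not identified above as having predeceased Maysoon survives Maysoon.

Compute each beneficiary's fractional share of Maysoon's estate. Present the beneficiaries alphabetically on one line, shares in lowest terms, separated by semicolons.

There is no surviving spouse, so the entire estate passes to Maysoon's descendants per stirpes.
The estate is divided into 4 equal shares of 1/4 among Ghada, Fahad, Yasmin, Hamid.
Ghada predeceased; the 1/4 allotted to Ghada's branch passes to Ghada's issue by representation.
The 1/4 is divided into 2 equal shares of 1/8 among Amira, Rashida.
Amira is living and takes 1/8.
Rashida predeceased; the 1/8 allotted to Rashida's branch passes to Rashida's issue by representation.
The 1/8 is divided into 2 equal shares of 1/16 among Widad, Nabil.
Widad predeceased; the 1/16 allotted to Widad's branch passes to Widad's issue by representation.
Zuhair is the sole taker at this level and receives the full 1/16.
Nabil is living and takes 1/16.
Fahad predeceased; the 1/4 allotted to Fahad's branch passes to Fahad's issue by representation.
Tariq is the sole taker at this level and receives the full 1/4.
Yasmin is living and takes 1/4.
Hamid predeceased; the 1/4 allotted to Hamid's branch passes to Hamid's issue by representation.
The 1/4 is divided into 3 equal shares of 1/12 among Dalia, Khalida, Farouk.
Dalia is living and takes 1/12.
Khalida is living and takes 1/12.
Farouk is living and takes 1/12.

Amira 1/8; Dalia 1/12; Farouk 1/12; Khalida 1/12; Nabil 1/16; Tariq 1/4; Yasmin 1/4; Zuhair 1/16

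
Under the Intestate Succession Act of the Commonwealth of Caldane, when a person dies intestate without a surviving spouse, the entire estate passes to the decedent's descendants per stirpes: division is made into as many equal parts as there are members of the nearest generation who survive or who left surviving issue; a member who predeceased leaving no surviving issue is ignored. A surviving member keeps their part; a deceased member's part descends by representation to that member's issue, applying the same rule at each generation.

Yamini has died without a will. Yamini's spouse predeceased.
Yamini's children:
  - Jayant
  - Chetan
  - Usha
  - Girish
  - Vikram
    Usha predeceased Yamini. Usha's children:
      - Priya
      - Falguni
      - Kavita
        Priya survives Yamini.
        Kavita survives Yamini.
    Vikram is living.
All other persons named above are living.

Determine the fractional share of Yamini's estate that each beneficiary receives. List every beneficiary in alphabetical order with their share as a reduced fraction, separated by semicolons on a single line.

There is no surviving spouse, so the entire estate passes to Yamini's descendants per stirpes.
The estate is divided into 5 equal shares of 1/5 among Jayant, Chetan, Usha, Girish, Vikram.
Jayant is living and takes 1/5.
Chetan is living and takes 1/5.
Usha predeceased; the 1/5 allotted to Usha's branch passes to Usha's issue by representation.
The 1/5 is divided into 3 equal shares of 1/15 among Priya, Falguni, Kavita.
Priya is living and takes 1/15.
Falguni is living and takes 1/15.
Kavita is living and takes 1/15.
Girish is living and takes 1/5.
Vikram is living and takes 1/5.

Chetan 1/5; Falguni 1/15; Girish 1/5; Jayant 1/5; Kavita 1/15; Priya 1/15; Vikram 1/5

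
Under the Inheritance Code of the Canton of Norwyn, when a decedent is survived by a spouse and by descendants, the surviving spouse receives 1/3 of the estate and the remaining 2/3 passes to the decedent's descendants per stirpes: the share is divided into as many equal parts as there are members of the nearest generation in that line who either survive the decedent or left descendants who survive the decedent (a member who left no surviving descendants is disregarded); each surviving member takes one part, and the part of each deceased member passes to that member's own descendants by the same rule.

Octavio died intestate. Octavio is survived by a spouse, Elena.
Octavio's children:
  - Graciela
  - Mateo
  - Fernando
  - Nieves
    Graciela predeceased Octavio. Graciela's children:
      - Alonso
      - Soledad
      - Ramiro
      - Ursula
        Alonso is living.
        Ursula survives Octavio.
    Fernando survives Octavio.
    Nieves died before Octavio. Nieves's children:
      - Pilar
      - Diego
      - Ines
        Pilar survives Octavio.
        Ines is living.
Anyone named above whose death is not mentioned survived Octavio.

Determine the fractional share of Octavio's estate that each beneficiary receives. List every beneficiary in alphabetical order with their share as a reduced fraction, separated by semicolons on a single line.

Alonso 1/24; Diego 1/18; Elena 1/3; Fernando 1/6; Ines 1/18; Mateo 1/6; Pilar 1/18; Ramiro 1/24; Soledad 1/24; Ursula 1/24

Elena, as surviving spouse, takes 1/3.
The remaining 2/3 passes to Octavio's descendants per stirpes.
The 2/3 is divided into 4 equal shares of 1/6 among Graciela, Mateo, Fernando, Nieves.
Graciela predeceased; the 1/6 allotted to Graciela's branch passes to Graciela's issue by representation.
The 1/6 is divided into 4 equal shares of 1/24 among Alonso, Soledad, Ramiro, Ursula.
Alonso is living and takes 1/24.
Soledad is living and takes 1/24.
Ramiro is living and takes 1/24.
Ursula is living and takes 1/24.
Mateo is living and takes 1/6.
Fernando is living and takes 1/6.
Nieves predeceased; the 1/6 allotted to Nieves's branch passes to Nieves's issue by representation.
The 1/6 is divided into 3 equal shares of 1/18 among Pilar, Diego, Ines.
Pilar is living and takes 1/18.
Diego is living and takes 1/18.
Ines is living and takes 1/18.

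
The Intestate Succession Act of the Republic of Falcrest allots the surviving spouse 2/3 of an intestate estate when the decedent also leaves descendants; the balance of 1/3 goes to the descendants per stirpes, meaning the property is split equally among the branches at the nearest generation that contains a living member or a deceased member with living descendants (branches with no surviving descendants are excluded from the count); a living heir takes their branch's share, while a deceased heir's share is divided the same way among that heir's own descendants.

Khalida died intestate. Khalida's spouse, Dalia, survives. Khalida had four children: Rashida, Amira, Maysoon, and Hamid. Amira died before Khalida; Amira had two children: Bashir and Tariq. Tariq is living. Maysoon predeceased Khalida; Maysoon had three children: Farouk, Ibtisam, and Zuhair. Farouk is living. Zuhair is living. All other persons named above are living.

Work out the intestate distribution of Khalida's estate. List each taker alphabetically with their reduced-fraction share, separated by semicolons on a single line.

Dalia, as surviving spouse, takes 2/3.
The remaining 1/3 passes to Khalida's descendants per stirpes.
The 1/3 is divided into 4 equal shares of 1/12 among Rashida, Amira, Maysoon, Hamid.
Rashida is living and takes 1/12.
Amira predeceased; the 1/12 allotted to Amira's branch passes to Amira's issue by representation.
The 1/12 is divided into 2 equal shares of 1/24 among Bashir, Tariq.
Bashir is living and takes 1/24.
Tariq is living and takes 1/24.
Maysoon predeceased; the 1/12 allotted to Maysoon's branch passes to Maysoon's issue by representation.
The 1/12 is divided into 3 equal shares of 1/36 among Farouk, Ibtisam, Zuhair.
Farouk is living and takes 1/36.
Ibtisam is living and takes 1/36.
Zuhair is living and takes 1/36.
Hamid is living and takes 1/12.

Bashir 1/24; Dalia 2/3; Farouk 1/36; Hamid 1/12; Ibtisam 1/36; Rashida 1/12; Tariq 1/24; Zuhair 1/36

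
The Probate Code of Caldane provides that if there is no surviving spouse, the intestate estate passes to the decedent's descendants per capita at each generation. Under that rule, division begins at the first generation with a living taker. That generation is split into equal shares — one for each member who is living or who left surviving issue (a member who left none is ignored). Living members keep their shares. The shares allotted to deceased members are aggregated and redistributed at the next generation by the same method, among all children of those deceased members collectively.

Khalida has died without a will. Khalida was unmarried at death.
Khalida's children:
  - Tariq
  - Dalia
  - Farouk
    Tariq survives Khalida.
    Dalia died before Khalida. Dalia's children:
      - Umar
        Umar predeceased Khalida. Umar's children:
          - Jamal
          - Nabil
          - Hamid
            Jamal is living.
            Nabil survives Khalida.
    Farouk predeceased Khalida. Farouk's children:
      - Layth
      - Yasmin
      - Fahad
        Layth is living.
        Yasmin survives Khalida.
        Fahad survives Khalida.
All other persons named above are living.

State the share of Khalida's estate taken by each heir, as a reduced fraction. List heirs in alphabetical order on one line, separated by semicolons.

Fahad 1/6; Hamid 1/18; Jamal 1/18; Layth 1/6; Nabil 1/18; Tariq 1/3; Yasmin 1/6

There is no surviving spouse, so the entire estate passes to Khalida's descendants per capita at each generation.
At generation 1 (Tariq, Dalia, Farouk) there are 3 shares of (1)/3 = 1/3 each.
Living: Tariq — each takes 1/3.
Deceased: Dalia and Farouk. Their combined 2/3 is pooled and carried to generation 2.
At generation 2 (Umar, Layth, Yasmin, Fahad) there are 4 shares of (2/3)/4 = 1/6 each.
Living: Layth, Yasmin, and Fahad — each takes 1/6.
Deceased: Umar. That 1/6 share is carried to generation 3.
At generation 3 (Jamal, Nabil, Hamid) there are 3 shares of (1/6)/3 = 1/18 each.
Living: Jamal, Nabil, and Hamid — each takes 1/18.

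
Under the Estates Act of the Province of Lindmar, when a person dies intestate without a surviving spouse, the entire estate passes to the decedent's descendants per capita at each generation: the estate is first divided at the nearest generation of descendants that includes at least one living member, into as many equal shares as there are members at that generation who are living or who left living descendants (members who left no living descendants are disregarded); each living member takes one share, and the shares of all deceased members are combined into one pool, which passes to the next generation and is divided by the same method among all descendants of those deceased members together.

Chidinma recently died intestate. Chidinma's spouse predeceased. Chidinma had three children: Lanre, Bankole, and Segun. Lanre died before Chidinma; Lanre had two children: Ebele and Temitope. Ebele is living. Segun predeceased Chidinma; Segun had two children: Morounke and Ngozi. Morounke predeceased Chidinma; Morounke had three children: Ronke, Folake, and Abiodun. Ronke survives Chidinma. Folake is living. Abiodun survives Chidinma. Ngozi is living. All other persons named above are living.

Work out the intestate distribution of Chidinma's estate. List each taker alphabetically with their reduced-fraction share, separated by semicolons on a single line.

Abiodun 1/18; Bankole 1/3; Ebele 1/6; Folake 1/18; Ngozi 1/6; Ronke 1/18; Temitope 1/6

There is no surviving spouse, so the entire estate passes to Chidinma's descendants per capita at each generation.
At generation 1 (Lanre, Bankole, Segun) there are 3 shares of (1)/3 = 1/3 each.
Living: Bankole — each takes 1/3.
Deceased: Lanre and Segun. Their combined 2/3 is pooled and carried to generation 2.
At generation 2 (Ebele, Temitope, Morounke, Ngozi) there are 4 shares of (2/3)/4 = 1/6 each.
Living: Ebele, Temitope, and Ngozi — each takes 1/6.
Deceased: Morounke. That 1/6 share is carried to generation 3.
At generation 3 (Ronke, Folake, Abiodun) there are 3 shares of (1/6)/3 = 1/18 each.
Living: Ronke, Folake, and Abiodun — each takes 1/18.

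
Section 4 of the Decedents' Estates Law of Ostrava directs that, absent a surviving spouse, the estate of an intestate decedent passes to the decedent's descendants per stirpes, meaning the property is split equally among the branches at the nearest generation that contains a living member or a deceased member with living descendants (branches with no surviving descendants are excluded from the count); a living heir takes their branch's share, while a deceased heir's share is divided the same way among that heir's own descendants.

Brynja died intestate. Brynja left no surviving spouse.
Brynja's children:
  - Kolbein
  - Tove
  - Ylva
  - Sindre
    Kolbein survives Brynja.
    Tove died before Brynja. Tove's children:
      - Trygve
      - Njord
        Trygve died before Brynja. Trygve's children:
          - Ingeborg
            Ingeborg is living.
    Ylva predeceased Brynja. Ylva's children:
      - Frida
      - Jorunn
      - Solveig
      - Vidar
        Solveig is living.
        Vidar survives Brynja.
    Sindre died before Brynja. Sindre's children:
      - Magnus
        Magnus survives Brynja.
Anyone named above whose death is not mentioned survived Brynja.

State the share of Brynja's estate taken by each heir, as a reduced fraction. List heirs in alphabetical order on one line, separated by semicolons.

Frida 1/16; Ingeborg 1/8; Jorunn 1/16; Kolbein 1/4; Magnus 1/4; Njord 1/8; Solveig 1/16; Vidar 1/16

There is no surviving spouse, so the entire estate passes to Brynja's descendants per stirpes.
The estate is divided into 4 equal shares of 1/4 among Kolbein, Tove, Ylva, Sindre.
Kolbein is living and takes 1/4.
Tove predeceased; the 1/4 allotted to Tove's branch passes to Tove's issue by representation.
The 1/4 is divided into 2 equal shares of 1/8 among Trygve, Njord.
Trygve predeceased; the 1/8 allotted to Trygve's branch passes to Trygve's issue by representation.
Ingeborg is the sole taker at this level and receives the full 1/8.
Njord is living and takes 1/8.
Ylva predeceased; the 1/4 allotted to Ylva's branch passes to Ylva's issue by representation.
The 1/4 is divided into 4 equal shares of 1/16 among Frida, Jorunn, Solveig, Vidar.
Frida is living and takes 1/16.
Jorunn is living and takes 1/16.
Solveig is living and takes 1/16.
Vidar is living and takes 1/16.
Sindre predeceased; the 1/4 allotted to Sindre's branch passes to Sindre's issue by representation.
Magnus is the sole taker at this level and receives the full 1/4.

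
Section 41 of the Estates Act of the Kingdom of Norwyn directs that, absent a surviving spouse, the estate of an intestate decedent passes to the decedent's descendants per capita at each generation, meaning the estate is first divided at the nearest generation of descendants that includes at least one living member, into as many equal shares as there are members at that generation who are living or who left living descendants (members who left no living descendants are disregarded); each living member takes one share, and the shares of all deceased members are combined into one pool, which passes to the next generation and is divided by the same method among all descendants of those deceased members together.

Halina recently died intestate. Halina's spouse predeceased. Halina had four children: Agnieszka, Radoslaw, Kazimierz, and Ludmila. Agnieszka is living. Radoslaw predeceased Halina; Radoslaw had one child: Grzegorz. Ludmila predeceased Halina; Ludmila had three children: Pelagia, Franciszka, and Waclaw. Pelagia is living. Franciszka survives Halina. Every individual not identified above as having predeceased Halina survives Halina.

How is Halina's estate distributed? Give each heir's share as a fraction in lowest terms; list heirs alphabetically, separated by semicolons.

There is no surviving spouse, so the entire estate passes to Halina's descendants per capita at each generation.
At generation 1 (Agnieszka, Radoslaw, Kazimierz, Ludmila) there are 4 shares of (1)/4 = 1/4 each.
Living: Agnieszka and Kazimierz — each takes 1/4.
Deceased: Radoslaw and Ludmila. Their combined 1/2 is pooled and carried to generation 2.
At generation 2 (Grzegorz, Pelagia, Franciszka, Waclaw) there are 4 shares of (1/2)/4 = 1/8 each.
Living: Grzegorz, Pelagia, Franciszka, and Waclaw — each takes 1/8.

Agnieszka 1/4; Franciszka 1/8; Grzegorz 1/8; Kazimierz 1/4; Pelagia 1/8; Waclaw 1/8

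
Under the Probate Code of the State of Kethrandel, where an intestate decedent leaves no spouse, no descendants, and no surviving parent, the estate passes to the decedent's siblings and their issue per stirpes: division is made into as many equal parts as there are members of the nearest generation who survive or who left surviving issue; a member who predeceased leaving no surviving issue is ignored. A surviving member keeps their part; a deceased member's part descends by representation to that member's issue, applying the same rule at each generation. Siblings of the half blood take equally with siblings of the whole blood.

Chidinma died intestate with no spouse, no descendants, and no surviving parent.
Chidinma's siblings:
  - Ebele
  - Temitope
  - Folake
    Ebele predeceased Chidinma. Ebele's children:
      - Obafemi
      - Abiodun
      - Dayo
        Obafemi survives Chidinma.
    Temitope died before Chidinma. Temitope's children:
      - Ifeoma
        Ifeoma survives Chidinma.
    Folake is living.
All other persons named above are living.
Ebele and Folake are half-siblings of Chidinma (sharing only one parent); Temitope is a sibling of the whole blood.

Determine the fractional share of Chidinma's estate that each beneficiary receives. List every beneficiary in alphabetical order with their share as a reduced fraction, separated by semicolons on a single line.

No spouse, descendants, or parent survives, so the estate passes to Chidinma's siblings per stirpes.
Half-blood and whole-blood siblings take equally under the stated rule.
The estate is divided into 3 equal shares of 1/3 among Ebele, Temitope, Folake.
Ebele predeceased; the 1/3 allotted to Ebele's branch passes to Ebele's issue by representation.
The 1/3 is divided into 3 equal shares of 1/9 among Obafemi, Abiodun, Dayo.
Obafemi is living and takes 1/9.
Abiodun is living and takes 1/9.
Dayo is living and takes 1/9.
Temitope predeceased; the 1/3 allotted to Temitope's branch passes to Temitope's issue by representation.
Ifeoma is the sole taker at this level and receives the full 1/3.
Folake is living and takes 1/3.

Abiodun 1/9; Dayo 1/9; Folake 1/3; Ifeoma 1/3; Obafemi 1/9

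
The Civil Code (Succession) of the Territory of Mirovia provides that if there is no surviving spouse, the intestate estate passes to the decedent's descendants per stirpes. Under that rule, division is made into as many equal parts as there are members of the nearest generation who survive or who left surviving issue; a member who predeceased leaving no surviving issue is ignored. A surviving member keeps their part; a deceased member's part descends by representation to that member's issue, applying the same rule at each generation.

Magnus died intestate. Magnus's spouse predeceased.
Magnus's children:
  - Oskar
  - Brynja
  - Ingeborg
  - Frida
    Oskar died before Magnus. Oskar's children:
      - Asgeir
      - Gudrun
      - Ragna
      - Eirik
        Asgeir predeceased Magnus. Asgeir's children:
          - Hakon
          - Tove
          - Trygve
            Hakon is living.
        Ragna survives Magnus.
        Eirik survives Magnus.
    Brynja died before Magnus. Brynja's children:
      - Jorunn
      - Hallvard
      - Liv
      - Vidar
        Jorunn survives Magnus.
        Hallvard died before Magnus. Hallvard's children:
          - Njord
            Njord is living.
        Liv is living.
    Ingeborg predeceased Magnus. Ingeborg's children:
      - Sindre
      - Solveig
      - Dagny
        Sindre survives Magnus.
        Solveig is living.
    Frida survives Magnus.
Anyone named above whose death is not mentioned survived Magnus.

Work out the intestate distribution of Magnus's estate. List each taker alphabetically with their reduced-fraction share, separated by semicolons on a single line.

There is no surviving spouse, so the entire estate passes to Magnus's descendants per stirpes.
The estate is divided into 4 equal shares of 1/4 among Oskar, Brynja, Ingeborg, Frida.
Oskar predeceased; the 1/4 allotted to Oskar's branch passes to Oskar's issue by representation.
The 1/4 is divided into 4 equal shares of 1/16 among Asgeir, Gudrun, Ragna, Eirik.
Asgeir predeceased; the 1/16 allotted to Asgeir's branch passes to Asgeir's issue by representation.
The 1/16 is divided into 3 equal shares of 1/48 among Hakon, Tove, Trygve.
Hakon is living and takes 1/48.
Tove is living and takes 1/48.
Trygve is living and takes 1/48.
Gudrun is living and takes 1/16.
Ragna is living and takes 1/16.
Eirik is living and takes 1/16.
Brynja predeceased; the 1/4 allotted to Brynja's branch passes to Brynja's issue by representation.
The 1/4 is divided into 4 equal shares of 1/16 among Jorunn, Hallvard, Liv, Vidar.
Jorunn is living and takes 1/16.
Hallvard predeceased; the 1/16 allotted to Hallvard's branch passes to Hallvard's issue by representation.
Njord is the sole taker at this level and receives the full 1/16.
Liv is living and takes 1/16.
Vidar is living and takes 1/16.
Ingeborg predeceased; the 1/4 allotted to Ingeborg's branch passes to Ingeborg's issue by representation.
The 1/4 is divided into 3 equal shares of 1/12 among Sindre, Solveig, Dagny.
Sindre is living and takes 1/12.
Solveig is living and takes 1/12.
Dagny is living and takes 1/12.
Frida is living and takes 1/4.

Dagny 1/12; Eirik 1/16; Frida 1/4; Gudrun 1/16; Hakon 1/48; Jorunn 1/16; Liv 1/16; Njord 1/16; Ragna 1/16; Sindre 1/12; Solveig 1/12; Tove 1/48; Trygve 1/48; Vidar 1/16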